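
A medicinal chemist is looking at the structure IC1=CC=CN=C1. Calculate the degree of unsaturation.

Molecular formula: C5H4IN.
DoU = (2C + 2 + N − H − X) / 2, where X is the halogen count and O/S are ignored.
    = (2·5 + 2 + 1 − 4 − 1) / 2 = 8 / 2 = 4.

4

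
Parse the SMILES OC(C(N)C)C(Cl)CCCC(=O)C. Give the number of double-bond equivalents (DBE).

Degree of unsaturation = (number of rings) + (number of π bonds).
Ring closures in the SMILES: 0.
π bonds: 1 double bond (each 1 DoU) → 1 DoU from unsaturation.
Total DoU = 0 + 1 = 1.

1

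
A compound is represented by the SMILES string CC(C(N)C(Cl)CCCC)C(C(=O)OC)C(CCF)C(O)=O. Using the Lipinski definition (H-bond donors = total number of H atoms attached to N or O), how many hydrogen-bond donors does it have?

Donors: find every N or O and count the H atoms it carries.
  atom 4 (N): bond orders sum to 1 → 2 H
  atom 13 (O): bond orders sum to 2 → 0 H
  atom 14 (O): bond orders sum to 2 → 0 H
  atom 21 (O): bond orders sum to 1 → 1 H
  atom 22 (O): bond orders sum to 2 → 0 H
Lipinski HBD = 3.

3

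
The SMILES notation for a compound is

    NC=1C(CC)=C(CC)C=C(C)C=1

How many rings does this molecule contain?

1

In SMILES, each pair of matching ring-closure digits denotes one ring-closing bond; the number of such bonds equals the number of independent rings.
Ring-closure bonds here: 1.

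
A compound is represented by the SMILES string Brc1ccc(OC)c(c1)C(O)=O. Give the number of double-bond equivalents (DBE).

Molecular formula: C8H7BrO3.
DoU = (2C + 2 + N − H − X) / 2, where X is the halogen count and O/S are ignored.
    = (2·8 + 2 + 0 − 7 − 1) / 2 = 10 / 2 = 5.

5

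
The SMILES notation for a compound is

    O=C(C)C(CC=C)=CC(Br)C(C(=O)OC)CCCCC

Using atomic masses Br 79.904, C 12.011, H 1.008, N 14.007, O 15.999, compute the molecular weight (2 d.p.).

First, the molecular formula is C16H25BrO3 (counting implicit H from valence).
  Br: 1 × 79.904 = 79.904
  C: 16 × 12.011 = 192.176
  H: 25 × 1.008 = 25.200
  O: 3 × 15.999 = 47.997
Sum: 1×79.904 + 16×12.011 + 25×1.008 + 3×15.999 = 345.277 → 345.28 g/mol.

345.28 g/mol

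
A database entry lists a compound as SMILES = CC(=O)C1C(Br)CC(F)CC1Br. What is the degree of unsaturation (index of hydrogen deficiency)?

2

Molecular formula: C8H11Br2FO.
DoU = (2C + 2 + N − H − X) / 2, where X is the halogen count and O/S are ignored.
    = (2·8 + 2 + 0 − 11 − 3) / 2 = 4 / 2 = 2.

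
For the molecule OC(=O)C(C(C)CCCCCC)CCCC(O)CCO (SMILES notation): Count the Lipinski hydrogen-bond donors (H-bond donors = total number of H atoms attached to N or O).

3

Donors: find every N or O and count the H atoms it carries.
  atom 1 (O): bond orders sum to 1 → 1 H
  atom 3 (O): bond orders sum to 2 → 0 H
  atom 17 (O): bond orders sum to 1 → 1 H
  atom 20 (O): bond orders sum to 1 → 1 H
Lipinski HBD = 3.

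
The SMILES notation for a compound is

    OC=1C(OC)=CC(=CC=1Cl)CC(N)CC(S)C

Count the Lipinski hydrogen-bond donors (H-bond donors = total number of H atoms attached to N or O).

3

Donors: find every N or O and count the H atoms it carries.
  atom 1 (O): bond orders sum to 1 → 1 H
  atom 4 (O): bond orders sum to 2 → 0 H
  atom 13 (N): bond orders sum to 1 → 2 H
Lipinski HBD = 3.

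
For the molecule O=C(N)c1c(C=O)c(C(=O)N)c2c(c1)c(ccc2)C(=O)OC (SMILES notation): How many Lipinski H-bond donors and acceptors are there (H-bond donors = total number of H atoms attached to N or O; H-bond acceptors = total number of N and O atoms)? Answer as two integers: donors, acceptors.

Donors: find every N or O and count the H atoms it carries.
  atom 1 (O): bond orders sum to 2 → 0 H
  atom 3 (N): bond orders sum to 1 → 2 H
  atom 7 (O): bond orders sum to 2 → 0 H
  atom 10 (O): bond orders sum to 2 → 0 H
  atom 11 (N): bond orders sum to 1 → 2 H
  atom 20 (O): bond orders sum to 2 → 0 H
  atom 21 (O): bond orders sum to 2 → 0 H
Lipinski HBD = 4.
Acceptors: N atoms = 2, O atoms = 5 → HBA = 7.

4, 7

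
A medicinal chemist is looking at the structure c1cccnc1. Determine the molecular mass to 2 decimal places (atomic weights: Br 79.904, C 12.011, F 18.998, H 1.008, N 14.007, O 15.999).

79.10 g/mol

First, the molecular formula is C5H5N (counting implicit H from valence).
  C: 5 × 12.011 = 60.055
  H: 5 × 1.008 = 5.040
  N: 1 × 14.007 = 14.007
Sum: 5×12.011 + 5×1.008 + 1×14.007 = 79.102 → 79.10 g/mol.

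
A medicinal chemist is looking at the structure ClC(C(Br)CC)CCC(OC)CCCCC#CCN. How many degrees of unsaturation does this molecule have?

2

Degree of unsaturation = (number of rings) + (number of π bonds).
Ring closures in the SMILES: 0.
π bonds: 1 triple bond (each 2 DoU) → 2 DoU from unsaturation.
Total DoU = 0 + 2 = 2.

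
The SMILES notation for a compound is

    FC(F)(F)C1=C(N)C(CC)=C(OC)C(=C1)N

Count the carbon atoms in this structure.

10

Count every carbon token in the SMILES (each C, including those in ring-closure positions and inside branches).
Carbon count: 10.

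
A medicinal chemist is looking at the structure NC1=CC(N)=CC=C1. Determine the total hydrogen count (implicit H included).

Walk through each heavy atom and fill implicit hydrogens from standard valence (C 4, N 3, O 2, S 2, halogen 1):
  atom 1: N, bond orders sum to 1 (valence 3) → 2 H
  atom 2: C, bond orders sum to 4 (valence 4) → 0 H
  atom 3: C, bond orders sum to 3 (valence 4) → 1 H
  atom 4: C, bond orders sum to 4 (valence 4) → 0 H
  atom 5: N, bond orders sum to 1 (valence 3) → 2 H
  atom 6: C, bond orders sum to 3 (valence 4) → 1 H
  atom 7: C, bond orders sum to 3 (valence 4) → 1 H
  atom 8: C, bond orders sum to 3 (valence 4) → 1 H
Total hydrogens: 8.

8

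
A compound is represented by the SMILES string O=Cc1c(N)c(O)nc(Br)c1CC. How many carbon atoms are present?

8

Count every carbon token in the SMILES (each C, including those in ring-closure positions and inside branches).
Carbon count: 8.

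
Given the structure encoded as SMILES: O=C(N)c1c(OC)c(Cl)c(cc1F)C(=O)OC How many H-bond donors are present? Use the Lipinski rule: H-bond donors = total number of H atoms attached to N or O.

2

Donors: find every N or O and count the H atoms it carries.
  atom 1 (O): bond orders sum to 2 → 0 H
  atom 3 (N): bond orders sum to 1 → 2 H
  atom 6 (O): bond orders sum to 2 → 0 H
  atom 15 (O): bond orders sum to 2 → 0 H
  atom 16 (O): bond orders sum to 2 → 0 H
Lipinski HBD = 2.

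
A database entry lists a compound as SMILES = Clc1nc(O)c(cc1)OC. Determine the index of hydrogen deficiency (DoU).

Molecular formula: C6H6ClNO2.
DoU = (2C + 2 + N − H − X) / 2, where X is the halogen count and O/S are ignored.
    = (2·6 + 2 + 1 − 6 − 1) / 2 = 8 / 2 = 4.

4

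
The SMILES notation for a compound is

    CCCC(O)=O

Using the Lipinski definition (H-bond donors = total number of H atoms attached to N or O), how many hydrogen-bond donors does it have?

Donors: find every N or O and count the H atoms it carries.
  atom 5 (O): bond orders sum to 1 → 1 H
  atom 6 (O): bond orders sum to 2 → 0 H
Lipinski HBD = 1.

1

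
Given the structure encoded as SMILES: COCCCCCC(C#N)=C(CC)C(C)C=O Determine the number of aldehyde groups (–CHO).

1

The aldehyde motif appears at heavy-atom position 16 in the SMILES.
Other groups present: 1 alkene, 1 ether, 1 nitrile.
Aldehyde count: 1.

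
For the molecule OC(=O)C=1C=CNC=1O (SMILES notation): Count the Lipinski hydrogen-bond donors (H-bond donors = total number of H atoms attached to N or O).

3

Donors: find every N or O and count the H atoms it carries.
  atom 1 (O): bond orders sum to 1 → 1 H
  atom 3 (O): bond orders sum to 2 → 0 H
  atom 7 (N): bond orders sum to 2 → 1 H
  atom 9 (O): bond orders sum to 1 → 1 H
Lipinski HBD = 3.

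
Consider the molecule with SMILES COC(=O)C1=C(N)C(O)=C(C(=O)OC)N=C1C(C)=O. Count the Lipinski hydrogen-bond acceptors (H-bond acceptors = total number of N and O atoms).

8

N atoms: 2; O atoms: 6.
Lipinski HBA = 2 + 6 = 8.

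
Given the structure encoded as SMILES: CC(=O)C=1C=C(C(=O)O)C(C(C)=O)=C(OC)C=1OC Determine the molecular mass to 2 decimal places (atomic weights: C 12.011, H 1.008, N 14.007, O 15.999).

First, the molecular formula is C13H14O6 (counting implicit H from valence).
  C: 13 × 12.011 = 156.143
  H: 14 × 1.008 = 14.112
  O: 6 × 15.999 = 95.994
Sum: 13×12.011 + 14×1.008 + 6×15.999 = 266.249 → 266.25 g/mol.

266.25 g/mol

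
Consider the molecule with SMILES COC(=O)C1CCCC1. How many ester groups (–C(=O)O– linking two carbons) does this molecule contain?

1

The ester motif appears at heavy-atom position 3 in the SMILES.
Ester count: 1.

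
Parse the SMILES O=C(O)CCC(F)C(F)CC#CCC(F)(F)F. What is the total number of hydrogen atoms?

11

Walk through each heavy atom and fill implicit hydrogens from standard valence (C 4, N 3, O 2, S 2, halogen 1):
  atom 1: O, bond orders sum to 2 (valence 2) → 0 H
  atom 2: C, bond orders sum to 4 (valence 4) → 0 H
  atom 3: O, bond orders sum to 1 (valence 2) → 1 H
  atom 4: C, bond orders sum to 2 (valence 4) → 2 H
  atom 5: C, bond orders sum to 2 (valence 4) → 2 H
  atom 6: C, bond orders sum to 3 (valence 4) → 1 H
  atom 7: F (halogen, monovalent) → 0 H
  atom 8: C, bond orders sum to 3 (valence 4) → 1 H
  atom 9: F (halogen, monovalent) → 0 H
  atom 10: C, bond orders sum to 2 (valence 4) → 2 H
  atom 11: C, bond orders sum to 4 (valence 4) → 0 H
  atom 12: C, bond orders sum to 4 (valence 4) → 0 H
  atom 13: C, bond orders sum to 2 (valence 4) → 2 H
  atom 14: C, bond orders sum to 4 (valence 4) → 0 H
  atom 15: F (halogen, monovalent) → 0 H
  atom 16: F (halogen, monovalent) → 0 H
  atom 17: F (halogen, monovalent) → 0 H
Total hydrogens: 11.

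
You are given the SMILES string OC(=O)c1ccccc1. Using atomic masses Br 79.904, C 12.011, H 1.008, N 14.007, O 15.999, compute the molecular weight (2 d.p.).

First, the molecular formula is C7H6O2 (counting implicit H from valence).
  C: 7 × 12.011 = 84.077
  H: 6 × 1.008 = 6.048
  O: 2 × 15.999 = 31.998
Sum: 7×12.011 + 6×1.008 + 2×15.999 = 122.123 → 122.12 g/mol.

122.12 g/mol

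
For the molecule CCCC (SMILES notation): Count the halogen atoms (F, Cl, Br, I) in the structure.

Scan the SMILES for the halogen motif — none present.

0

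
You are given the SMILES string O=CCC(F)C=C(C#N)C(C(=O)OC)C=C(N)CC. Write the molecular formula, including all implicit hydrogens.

C13H17FN2O3

Walk through each heavy atom and fill implicit hydrogens from standard valence (C 4, N 3, O 2, S 2, halogen 1):
  atom 1: O, bond orders sum to 2 (valence 2) → 0 H
  atom 2: C, bond orders sum to 3 (valence 4) → 1 H
  atom 3: C, bond orders sum to 2 (valence 4) → 2 H
  atom 4: C, bond orders sum to 3 (valence 4) → 1 H
  atom 5: F (halogen, monovalent) → 0 H
  atom 6: C, bond orders sum to 3 (valence 4) → 1 H
  atom 7: C, bond orders sum to 4 (valence 4) → 0 H
  atom 8: C, bond orders sum to 4 (valence 4) → 0 H
  atom 9: N, bond orders sum to 3 (valence 3) → 0 H
  atom 10: C, bond orders sum to 3 (valence 4) → 1 H
  atom 11: C, bond orders sum to 4 (valence 4) → 0 H
  atom 12: O, bond orders sum to 2 (valence 2) → 0 H
  atom 13: O, bond orders sum to 2 (valence 2) → 0 H
  atom 14: C, bond orders sum to 1 (valence 4) → 3 H
  atom 15: C, bond orders sum to 3 (valence 4) → 1 H
  atom 16: C, bond orders sum to 4 (valence 4) → 0 H
  atom 17: N, bond orders sum to 1 (valence 3) → 2 H
  atom 18: C, bond orders sum to 2 (valence 4) → 2 H
  atom 19: C, bond orders sum to 1 (valence 4) → 3 H
Totals → C:13, H:17, F:1, N:2, O:3.
In Hill order: C13H17FN2O3.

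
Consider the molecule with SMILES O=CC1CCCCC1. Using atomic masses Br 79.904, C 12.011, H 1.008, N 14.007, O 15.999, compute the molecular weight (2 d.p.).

First, the molecular formula is C7H12O (counting implicit H from valence).
  C: 7 × 12.011 = 84.077
  H: 12 × 1.008 = 12.096
  O: 1 × 15.999 = 15.999
Sum: 7×12.011 + 12×1.008 + 1×15.999 = 112.172 → 112.17 g/mol.

112.17 g/mol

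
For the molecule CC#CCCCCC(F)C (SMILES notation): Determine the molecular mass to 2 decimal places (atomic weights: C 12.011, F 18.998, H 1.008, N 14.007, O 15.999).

142.22 g/mol

First, the molecular formula is C9H15F (counting implicit H from valence).
  C: 9 × 12.011 = 108.099
  F: 1 × 18.998 = 18.998
  H: 15 × 1.008 = 15.120
Sum: 9×12.011 + 1×18.998 + 15×1.008 = 142.217 → 142.22 g/mol.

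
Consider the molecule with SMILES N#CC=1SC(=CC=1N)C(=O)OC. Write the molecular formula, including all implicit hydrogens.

C7H6N2O2S

Walk through each heavy atom and fill implicit hydrogens from standard valence (C 4, N 3, O 2, S 2, halogen 1):
  atom 1: N, bond orders sum to 3 (valence 3) → 0 H
  atom 2: C, bond orders sum to 4 (valence 4) → 0 H
  atom 3: C, bond orders sum to 4 (valence 4) → 0 H
  atom 4: S, bond orders sum to 2 (valence 2) → 0 H
  atom 5: C, bond orders sum to 4 (valence 4) → 0 H
  atom 6: C, bond orders sum to 3 (valence 4) → 1 H
  atom 7: C, bond orders sum to 4 (valence 4) → 0 H
  atom 8: N, bond orders sum to 1 (valence 3) → 2 H
  atom 9: C, bond orders sum to 4 (valence 4) → 0 H
  atom 10: O, bond orders sum to 2 (valence 2) → 0 H
  atom 11: O, bond orders sum to 2 (valence 2) → 0 H
  atom 12: C, bond orders sum to 1 (valence 4) → 3 H
Totals → C:7, H:6, N:2, O:2, S:1.
In Hill order: C7H6N2O2S.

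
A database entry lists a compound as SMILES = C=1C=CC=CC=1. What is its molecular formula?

C6H6

Walk through each heavy atom and fill implicit hydrogens from standard valence (C 4, N 3, O 2, S 2, halogen 1):
  atom 1: C, bond orders sum to 3 (valence 4) → 1 H
  atom 2: C, bond orders sum to 3 (valence 4) → 1 H
  atom 3: C, bond orders sum to 3 (valence 4) → 1 H
  atom 4: C, bond orders sum to 3 (valence 4) → 1 H
  atom 5: C, bond orders sum to 3 (valence 4) → 1 H
  atom 6: C, bond orders sum to 3 (valence 4) → 1 H
Totals → C:6, H:6.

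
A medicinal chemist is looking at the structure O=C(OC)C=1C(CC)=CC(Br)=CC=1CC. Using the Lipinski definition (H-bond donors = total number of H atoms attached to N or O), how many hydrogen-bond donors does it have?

0

Donors: find every N or O and count the H atoms it carries.
  atom 1 (O): bond orders sum to 2 → 0 H
  atom 3 (O): bond orders sum to 2 → 0 H
Lipinski HBD = 0.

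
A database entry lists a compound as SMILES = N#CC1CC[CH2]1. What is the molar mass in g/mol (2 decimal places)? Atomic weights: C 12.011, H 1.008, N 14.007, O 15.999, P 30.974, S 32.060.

81.12 g/mol

First, the molecular formula is C5H7N (counting implicit H from valence).
  C: 5 × 12.011 = 60.055
  H: 7 × 1.008 = 7.056
  N: 1 × 14.007 = 14.007
Sum: 5×12.011 + 7×1.008 + 1×14.007 = 81.118 → 81.12 g/mol.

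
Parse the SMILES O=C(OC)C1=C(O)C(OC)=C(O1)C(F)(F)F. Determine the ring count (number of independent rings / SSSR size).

1

In SMILES, each pair of matching ring-closure digits denotes one ring-closing bond; the number of such bonds equals the number of independent rings.
Ring-closure bonds here: 1.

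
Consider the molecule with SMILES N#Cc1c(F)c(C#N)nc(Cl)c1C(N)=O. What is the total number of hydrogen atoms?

Walk through each heavy atom and fill implicit hydrogens from standard valence (C 4, N 3, O 2, S 2, halogen 1); for lowercase aromatic atoms, an aromatic c carries 1 H when it has two neighbours and 0 H with three, and aromatic n carries 0 H:
  atom 1: N, bond orders sum to 3 (valence 3) → 0 H
  atom 2: C, bond orders sum to 4 (valence 4) → 0 H
  atom 3: aromatic c, 3 neighbours → 0 H
  atom 4: aromatic c, 3 neighbours → 0 H
  atom 5: F (halogen, monovalent) → 0 H
  atom 6: aromatic c, 3 neighbours → 0 H
  atom 7: C, bond orders sum to 4 (valence 4) → 0 H
  atom 8: N, bond orders sum to 3 (valence 3) → 0 H
  atom 9: aromatic n, 2 neighbours → 0 H
  atom 10: aromatic c, 3 neighbours → 0 H
  atom 11: Cl (halogen, monovalent) → 0 H
  atom 12: aromatic c, 3 neighbours → 0 H
  atom 13: C, bond orders sum to 4 (valence 4) → 0 H
  atom 14: N, bond orders sum to 1 (valence 3) → 2 H
  atom 15: O, bond orders sum to 2 (valence 2) → 0 H
Total hydrogens: 2.

2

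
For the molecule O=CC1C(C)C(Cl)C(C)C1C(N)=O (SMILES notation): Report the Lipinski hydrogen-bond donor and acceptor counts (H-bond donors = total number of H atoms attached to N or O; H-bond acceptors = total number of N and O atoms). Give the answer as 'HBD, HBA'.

Donors: find every N or O and count the H atoms it carries.
  atom 1 (O): bond orders sum to 2 → 0 H
  atom 12 (N): bond orders sum to 1 → 2 H
  atom 13 (O): bond orders sum to 2 → 0 H
Lipinski HBD = 2.
Acceptors: N atoms = 1, O atoms = 2 → HBA = 3.

2, 3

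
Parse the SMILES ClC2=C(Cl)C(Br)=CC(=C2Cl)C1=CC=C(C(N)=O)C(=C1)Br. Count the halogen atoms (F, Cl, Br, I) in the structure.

Halogen atoms appear at heavy-atom positions 1, 4, 6, 10, 20 (2×Br, 3×Cl).
Other groups present: 1 amide.
Halogen count: 5.

5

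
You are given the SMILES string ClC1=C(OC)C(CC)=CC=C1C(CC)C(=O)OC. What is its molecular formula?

Walk through each heavy atom and fill implicit hydrogens from standard valence (C 4, N 3, O 2, S 2, halogen 1):
  atom 1: Cl (halogen, monovalent) → 0 H
  atom 2: C, bond orders sum to 4 (valence 4) → 0 H
  atom 3: C, bond orders sum to 4 (valence 4) → 0 H
  atom 4: O, bond orders sum to 2 (valence 2) → 0 H
  atom 5: C, bond orders sum to 1 (valence 4) → 3 H
  atom 6: C, bond orders sum to 4 (valence 4) → 0 H
  atom 7: C, bond orders sum to 2 (valence 4) → 2 H
  atom 8: C, bond orders sum to 1 (valence 4) → 3 H
  atom 9: C, bond orders sum to 3 (valence 4) → 1 H
  atom 10: C, bond orders sum to 3 (valence 4) → 1 H
  atom 11: C, bond orders sum to 4 (valence 4) → 0 H
  atom 12: C, bond orders sum to 3 (valence 4) → 1 H
  atom 13: C, bond orders sum to 2 (valence 4) → 2 H
  atom 14: C, bond orders sum to 1 (valence 4) → 3 H
  atom 15: C, bond orders sum to 4 (valence 4) → 0 H
  atom 16: O, bond orders sum to 2 (valence 2) → 0 H
  atom 17: O, bond orders sum to 2 (valence 2) → 0 H
  atom 18: C, bond orders sum to 1 (valence 4) → 3 H
Totals → C:14, H:19, Cl:1, O:3.

C14H19ClO3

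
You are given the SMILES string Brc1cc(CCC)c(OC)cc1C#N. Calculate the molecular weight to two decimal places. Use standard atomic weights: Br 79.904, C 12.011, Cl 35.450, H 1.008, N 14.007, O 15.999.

First, the molecular formula is C11H12BrNO (counting implicit H from valence).
  Br: 1 × 79.904 = 79.904
  C: 11 × 12.011 = 132.121
  H: 12 × 1.008 = 12.096
  N: 1 × 14.007 = 14.007
  O: 1 × 15.999 = 15.999
Sum: 1×79.904 + 11×12.011 + 12×1.008 + 1×14.007 + 1×15.999 = 254.127 → 254.13 g/mol.

254.13 g/mol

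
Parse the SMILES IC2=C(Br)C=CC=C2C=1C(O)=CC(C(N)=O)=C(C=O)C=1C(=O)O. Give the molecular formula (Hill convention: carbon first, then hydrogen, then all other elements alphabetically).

C15H9BrINO5

Walk through each heavy atom and fill implicit hydrogens from standard valence (C 4, N 3, O 2, S 2, halogen 1):
  atom 1: I (halogen, monovalent) → 0 H
  atom 2: C, bond orders sum to 4 (valence 4) → 0 H
  atom 3: C, bond orders sum to 4 (valence 4) → 0 H
  atom 4: Br (halogen, monovalent) → 0 H
  atom 5: C, bond orders sum to 3 (valence 4) → 1 H
  atom 6: C, bond orders sum to 3 (valence 4) → 1 H
  atom 7: C, bond orders sum to 3 (valence 4) → 1 H
  atom 8: C, bond orders sum to 4 (valence 4) → 0 H
  atom 9: C, bond orders sum to 4 (valence 4) → 0 H
  atom 10: C, bond orders sum to 4 (valence 4) → 0 H
  atom 11: O, bond orders sum to 1 (valence 2) → 1 H
  atom 12: C, bond orders sum to 3 (valence 4) → 1 H
  atom 13: C, bond orders sum to 4 (valence 4) → 0 H
  atom 14: C, bond orders sum to 4 (valence 4) → 0 H
  atom 15: N, bond orders sum to 1 (valence 3) → 2 H
  atom 16: O, bond orders sum to 2 (valence 2) → 0 H
  atom 17: C, bond orders sum to 4 (valence 4) → 0 H
  atom 18: C, bond orders sum to 3 (valence 4) → 1 H
  atom 19: O, bond orders sum to 2 (valence 2) → 0 H
  atom 20: C, bond orders sum to 4 (valence 4) → 0 H
  atom 21: C, bond orders sum to 4 (valence 4) → 0 H
  atom 22: O, bond orders sum to 2 (valence 2) → 0 H
  atom 23: O, bond orders sum to 1 (valence 2) → 1 H
Totals → C:15, H:9, Br:1, I:1, N:1, O:5.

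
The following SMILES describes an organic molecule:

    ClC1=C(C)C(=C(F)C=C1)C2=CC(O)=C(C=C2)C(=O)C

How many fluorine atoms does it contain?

1

Scan the SMILES for F atoms (remember two-letter symbols like Cl and Br are single atoms).
Fluorine count: 1.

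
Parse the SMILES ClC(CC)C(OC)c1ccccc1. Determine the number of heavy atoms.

13

Every atom symbol written in the SMILES (organic subset) is one heavy atom; implicit H are not written.
Heavy atoms by element → C:11, Cl:1, O:1.
Total: 13.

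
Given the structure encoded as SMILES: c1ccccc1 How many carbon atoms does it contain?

6

Count every carbon token in the SMILES (each C, including those in ring-closure positions and inside branches).
Carbon count: 6.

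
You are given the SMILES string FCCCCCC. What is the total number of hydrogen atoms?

13

Walk through each heavy atom and fill implicit hydrogens from standard valence (C 4, N 3, O 2, S 2, halogen 1):
  atom 1: F (halogen, monovalent) → 0 H
  atom 2: C, bond orders sum to 2 (valence 4) → 2 H
  atom 3: C, bond orders sum to 2 (valence 4) → 2 H
  atom 4: C, bond orders sum to 2 (valence 4) → 2 H
  atom 5: C, bond orders sum to 2 (valence 4) → 2 H
  atom 6: C, bond orders sum to 2 (valence 4) → 2 H
  atom 7: C, bond orders sum to 1 (valence 4) → 3 H
Total hydrogens: 13.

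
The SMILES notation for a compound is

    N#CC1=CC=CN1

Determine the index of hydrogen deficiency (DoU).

Molecular formula: C5H4N2.
DoU = (2C + 2 + N − H − X) / 2, where X is the halogen count and O/S are ignored.
    = (2·5 + 2 + 2 − 4 − 0) / 2 = 10 / 2 = 5.

5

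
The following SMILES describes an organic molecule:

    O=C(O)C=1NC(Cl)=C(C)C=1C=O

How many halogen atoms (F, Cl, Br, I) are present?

Halogen atoms appear at heavy-atom position 7 (1×Cl).
Other groups present: 1 aldehyde, 1 carboxylic acid.
Halogen count: 1.

1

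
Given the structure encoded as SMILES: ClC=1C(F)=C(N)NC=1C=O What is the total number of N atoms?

Scan the SMILES for N atoms (remember two-letter symbols like Cl and Br are single atoms).
Nitrogen count: 2.

2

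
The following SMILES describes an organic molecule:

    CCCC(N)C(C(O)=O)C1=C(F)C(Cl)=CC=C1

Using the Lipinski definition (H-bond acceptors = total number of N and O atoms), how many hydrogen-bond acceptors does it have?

N atoms: 1; O atoms: 2.
Lipinski HBA = 1 + 2 = 3.

3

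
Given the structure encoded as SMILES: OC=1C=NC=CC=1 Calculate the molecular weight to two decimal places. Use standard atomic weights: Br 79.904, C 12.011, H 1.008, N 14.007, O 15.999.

First, the molecular formula is C5H5NO (counting implicit H from valence).
  C: 5 × 12.011 = 60.055
  H: 5 × 1.008 = 5.040
  N: 1 × 14.007 = 14.007
  O: 1 × 15.999 = 15.999
Sum: 5×12.011 + 5×1.008 + 1×14.007 + 1×15.999 = 95.101 → 95.10 g/mol.

95.10 g/mol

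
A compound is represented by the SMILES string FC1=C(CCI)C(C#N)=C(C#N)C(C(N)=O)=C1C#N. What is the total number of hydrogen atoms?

Walk through each heavy atom and fill implicit hydrogens from standard valence (C 4, N 3, O 2, S 2, halogen 1):
  atom 1: F (halogen, monovalent) → 0 H
  atom 2: C, bond orders sum to 4 (valence 4) → 0 H
  atom 3: C, bond orders sum to 4 (valence 4) → 0 H
  atom 4: C, bond orders sum to 2 (valence 4) → 2 H
  atom 5: C, bond orders sum to 2 (valence 4) → 2 H
  atom 6: I (halogen, monovalent) → 0 H
  atom 7: C, bond orders sum to 4 (valence 4) → 0 H
  atom 8: C, bond orders sum to 4 (valence 4) → 0 H
  atom 9: N, bond orders sum to 3 (valence 3) → 0 H
  atom 10: C, bond orders sum to 4 (valence 4) → 0 H
  atom 11: C, bond orders sum to 4 (valence 4) → 0 H
  atom 12: N, bond orders sum to 3 (valence 3) → 0 H
  atom 13: C, bond orders sum to 4 (valence 4) → 0 H
  atom 14: C, bond orders sum to 4 (valence 4) → 0 H
  atom 15: N, bond orders sum to 1 (valence 3) → 2 H
  atom 16: O, bond orders sum to 2 (valence 2) → 0 H
  atom 17: C, bond orders sum to 4 (valence 4) → 0 H
  atom 18: C, bond orders sum to 4 (valence 4) → 0 H
  atom 19: N, bond orders sum to 3 (valence 3) → 0 H
Total hydrogens: 6.

6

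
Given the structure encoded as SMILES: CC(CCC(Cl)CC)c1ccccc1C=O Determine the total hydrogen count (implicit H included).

Walk through each heavy atom and fill implicit hydrogens from standard valence (C 4, N 3, O 2, S 2, halogen 1); for lowercase aromatic atoms, an aromatic c carries 1 H when it has two neighbours and 0 H with three, and aromatic n carries 0 H:
  atom 1: C, bond orders sum to 1 (valence 4) → 3 H
  atom 2: C, bond orders sum to 3 (valence 4) → 1 H
  atom 3: C, bond orders sum to 2 (valence 4) → 2 H
  atom 4: C, bond orders sum to 2 (valence 4) → 2 H
  atom 5: C, bond orders sum to 3 (valence 4) → 1 H
  atom 6: Cl (halogen, monovalent) → 0 H
  atom 7: C, bond orders sum to 2 (valence 4) → 2 H
  atom 8: C, bond orders sum to 1 (valence 4) → 3 H
  atom 9: aromatic c, 3 neighbours → 0 H
  atom 10: aromatic c, 2 neighbours → 1 H
  atom 11: aromatic c, 2 neighbours → 1 H
  atom 12: aromatic c, 2 neighbours → 1 H
  atom 13: aromatic c, 2 neighbours → 1 H
  atom 14: aromatic c, 3 neighbours → 0 H
  atom 15: C, bond orders sum to 3 (valence 4) → 1 H
  atom 16: O, bond orders sum to 2 (valence 2) → 0 H
Total hydrogens: 19.

19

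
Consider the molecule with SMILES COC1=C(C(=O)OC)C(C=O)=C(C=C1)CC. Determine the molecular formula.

C12H14O4

Walk through each heavy atom and fill implicit hydrogens from standard valence (C 4, N 3, O 2, S 2, halogen 1):
  atom 1: C, bond orders sum to 1 (valence 4) → 3 H
  atom 2: O, bond orders sum to 2 (valence 2) → 0 H
  atom 3: C, bond orders sum to 4 (valence 4) → 0 H
  atom 4: C, bond orders sum to 4 (valence 4) → 0 H
  atom 5: C, bond orders sum to 4 (valence 4) → 0 H
  atom 6: O, bond orders sum to 2 (valence 2) → 0 H
  atom 7: O, bond orders sum to 2 (valence 2) → 0 H
  atom 8: C, bond orders sum to 1 (valence 4) → 3 H
  atom 9: C, bond orders sum to 4 (valence 4) → 0 H
  atom 10: C, bond orders sum to 3 (valence 4) → 1 H
  atom 11: O, bond orders sum to 2 (valence 2) → 0 H
  atom 12: C, bond orders sum to 4 (valence 4) → 0 H
  atom 13: C, bond orders sum to 3 (valence 4) → 1 H
  atom 14: C, bond orders sum to 3 (valence 4) → 1 H
  atom 15: C, bond orders sum to 2 (valence 4) → 2 H
  atom 16: C, bond orders sum to 1 (valence 4) → 3 H
Totals → C:12, H:14, O:4.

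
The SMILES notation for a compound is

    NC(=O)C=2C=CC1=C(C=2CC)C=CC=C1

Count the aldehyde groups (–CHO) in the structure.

0

Scan the SMILES for the aldehyde motif — none present.
Groups that are present: 1 amide.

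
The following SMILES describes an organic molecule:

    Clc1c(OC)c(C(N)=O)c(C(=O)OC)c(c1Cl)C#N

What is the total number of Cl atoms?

Scan the SMILES for Cl atoms (remember two-letter symbols like Cl and Br are single atoms).
Chlorine count: 2.

2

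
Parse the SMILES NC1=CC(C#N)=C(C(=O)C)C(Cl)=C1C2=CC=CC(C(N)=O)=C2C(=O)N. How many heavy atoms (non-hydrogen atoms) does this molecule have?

Every atom symbol written in the SMILES (organic subset) is one heavy atom; implicit H are not written.
Heavy atoms by element → C:17, Cl:1, N:4, O:3.
Total: 25.

25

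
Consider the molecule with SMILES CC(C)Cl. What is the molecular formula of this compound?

C3H7Cl

Walk through each heavy atom and fill implicit hydrogens from standard valence (C 4, N 3, O 2, S 2, halogen 1):
  atom 1: C, bond orders sum to 1 (valence 4) → 3 H
  atom 2: C, bond orders sum to 3 (valence 4) → 1 H
  atom 3: C, bond orders sum to 1 (valence 4) → 3 H
  atom 4: Cl (halogen, monovalent) → 0 H
Totals → C:3, H:7, Cl:1.
In Hill order: C3H7Cl.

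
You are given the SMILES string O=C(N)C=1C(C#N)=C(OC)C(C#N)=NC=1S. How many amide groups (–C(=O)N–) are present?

The amide motif appears at heavy-atom position 2 in the SMILES.
Other groups present: 1 ether, 2 nitrile, 1 thiol.
Amide count: 1.

1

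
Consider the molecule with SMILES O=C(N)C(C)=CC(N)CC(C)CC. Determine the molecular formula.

C10H20N2O

Walk through each heavy atom and fill implicit hydrogens from standard valence (C 4, N 3, O 2, S 2, halogen 1):
  atom 1: O, bond orders sum to 2 (valence 2) → 0 H
  atom 2: C, bond orders sum to 4 (valence 4) → 0 H
  atom 3: N, bond orders sum to 1 (valence 3) → 2 H
  atom 4: C, bond orders sum to 4 (valence 4) → 0 H
  atom 5: C, bond orders sum to 1 (valence 4) → 3 H
  atom 6: C, bond orders sum to 3 (valence 4) → 1 H
  atom 7: C, bond orders sum to 3 (valence 4) → 1 H
  atom 8: N, bond orders sum to 1 (valence 3) → 2 H
  atom 9: C, bond orders sum to 2 (valence 4) → 2 H
  atom 10: C, bond orders sum to 3 (valence 4) → 1 H
  atom 11: C, bond orders sum to 1 (valence 4) → 3 H
  atom 12: C, bond orders sum to 2 (valence 4) → 2 H
  atom 13: C, bond orders sum to 1 (valence 4) → 3 H
Totals → C:10, H:20, N:2, O:1.
In Hill order: C10H20N2O.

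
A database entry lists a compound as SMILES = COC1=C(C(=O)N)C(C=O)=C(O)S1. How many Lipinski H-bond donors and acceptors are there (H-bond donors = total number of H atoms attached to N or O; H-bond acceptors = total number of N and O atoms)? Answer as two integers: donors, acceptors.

3, 5

Donors: find every N or O and count the H atoms it carries.
  atom 2 (O): bond orders sum to 2 → 0 H
  atom 6 (O): bond orders sum to 2 → 0 H
  atom 7 (N): bond orders sum to 1 → 2 H
  atom 10 (O): bond orders sum to 2 → 0 H
  atom 12 (O): bond orders sum to 1 → 1 H
Lipinski HBD = 3.
Acceptors: N atoms = 1, O atoms = 4 → HBA = 5.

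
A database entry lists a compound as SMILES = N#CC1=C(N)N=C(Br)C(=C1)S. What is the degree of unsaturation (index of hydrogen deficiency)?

6

Degree of unsaturation = (number of rings) + (number of π bonds).
Ring closures in the SMILES: 1.
π bonds: 3 double bonds (each 1 DoU), 1 triple bond (each 2 DoU) → 5 DoU from unsaturation.
Total DoU = 1 + 5 = 6.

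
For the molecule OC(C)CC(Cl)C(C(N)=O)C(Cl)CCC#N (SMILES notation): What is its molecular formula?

Walk through each heavy atom and fill implicit hydrogens from standard valence (C 4, N 3, O 2, S 2, halogen 1):
  atom 1: O, bond orders sum to 1 (valence 2) → 1 H
  atom 2: C, bond orders sum to 3 (valence 4) → 1 H
  atom 3: C, bond orders sum to 1 (valence 4) → 3 H
  atom 4: C, bond orders sum to 2 (valence 4) → 2 H
  atom 5: C, bond orders sum to 3 (valence 4) → 1 H
  atom 6: Cl (halogen, monovalent) → 0 H
  atom 7: C, bond orders sum to 3 (valence 4) → 1 H
  atom 8: C, bond orders sum to 4 (valence 4) → 0 H
  atom 9: N, bond orders sum to 1 (valence 3) → 2 H
  atom 10: O, bond orders sum to 2 (valence 2) → 0 H
  atom 11: C, bond orders sum to 3 (valence 4) → 1 H
  atom 12: Cl (halogen, monovalent) → 0 H
  atom 13: C, bond orders sum to 2 (valence 4) → 2 H
  atom 14: C, bond orders sum to 2 (valence 4) → 2 H
  atom 15: C, bond orders sum to 4 (valence 4) → 0 H
  atom 16: N, bond orders sum to 3 (valence 3) → 0 H
Totals → C:10, H:16, Cl:2, N:2, O:2.
In Hill order: C10H16Cl2N2O2.

C10H16Cl2N2O2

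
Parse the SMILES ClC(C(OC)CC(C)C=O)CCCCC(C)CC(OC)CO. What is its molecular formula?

Walk through each heavy atom and fill implicit hydrogens from standard valence (C 4, N 3, O 2, S 2, halogen 1):
  atom 1: Cl (halogen, monovalent) → 0 H
  atom 2: C, bond orders sum to 3 (valence 4) → 1 H
  atom 3: C, bond orders sum to 3 (valence 4) → 1 H
  atom 4: O, bond orders sum to 2 (valence 2) → 0 H
  atom 5: C, bond orders sum to 1 (valence 4) → 3 H
  atom 6: C, bond orders sum to 2 (valence 4) → 2 H
  atom 7: C, bond orders sum to 3 (valence 4) → 1 H
  atom 8: C, bond orders sum to 1 (valence 4) → 3 H
  atom 9: C, bond orders sum to 3 (valence 4) → 1 H
  atom 10: O, bond orders sum to 2 (valence 2) → 0 H
  atom 11: C, bond orders sum to 2 (valence 4) → 2 H
  atom 12: C, bond orders sum to 2 (valence 4) → 2 H
  atom 13: C, bond orders sum to 2 (valence 4) → 2 H
  atom 14: C, bond orders sum to 2 (valence 4) → 2 H
  atom 15: C, bond orders sum to 3 (valence 4) → 1 H
  atom 16: C, bond orders sum to 1 (valence 4) → 3 H
  atom 17: C, bond orders sum to 2 (valence 4) → 2 H
  atom 18: C, bond orders sum to 3 (valence 4) → 1 H
  atom 19: O, bond orders sum to 2 (valence 2) → 0 H
  atom 20: C, bond orders sum to 1 (valence 4) → 3 H
  atom 21: C, bond orders sum to 2 (valence 4) → 2 H
  atom 22: O, bond orders sum to 1 (valence 2) → 1 H
Totals → C:17, H:33, Cl:1, O:4.

C17H33ClO4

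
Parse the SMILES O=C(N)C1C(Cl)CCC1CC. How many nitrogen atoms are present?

1

Scan the SMILES for N atoms (remember two-letter symbols like Cl and Br are single atoms).
Nitrogen count: 1.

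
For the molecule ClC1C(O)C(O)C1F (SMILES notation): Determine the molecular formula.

Walk through each heavy atom and fill implicit hydrogens from standard valence (C 4, N 3, O 2, S 2, halogen 1):
  atom 1: Cl (halogen, monovalent) → 0 H
  atom 2: C, bond orders sum to 3 (valence 4) → 1 H
  atom 3: C, bond orders sum to 3 (valence 4) → 1 H
  atom 4: O, bond orders sum to 1 (valence 2) → 1 H
  atom 5: C, bond orders sum to 3 (valence 4) → 1 H
  atom 6: O, bond orders sum to 1 (valence 2) → 1 H
  atom 7: C, bond orders sum to 3 (valence 4) → 1 H
  atom 8: F (halogen, monovalent) → 0 H
Totals → C:4, H:6, Cl:1, F:1, O:2.
In Hill order: C4H6ClFO2.

C4H6ClFO2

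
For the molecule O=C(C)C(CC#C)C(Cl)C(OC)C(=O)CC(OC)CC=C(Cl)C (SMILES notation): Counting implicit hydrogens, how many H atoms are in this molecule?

Walk through each heavy atom and fill implicit hydrogens from standard valence (C 4, N 3, O 2, S 2, halogen 1):
  atom 1: O, bond orders sum to 2 (valence 2) → 0 H
  atom 2: C, bond orders sum to 4 (valence 4) → 0 H
  atom 3: C, bond orders sum to 1 (valence 4) → 3 H
  atom 4: C, bond orders sum to 3 (valence 4) → 1 H
  atom 5: C, bond orders sum to 2 (valence 4) → 2 H
  atom 6: C, bond orders sum to 4 (valence 4) → 0 H
  atom 7: C, bond orders sum to 3 (valence 4) → 1 H
  atom 8: C, bond orders sum to 3 (valence 4) → 1 H
  atom 9: Cl (halogen, monovalent) → 0 H
  atom 10: C, bond orders sum to 3 (valence 4) → 1 H
  atom 11: O, bond orders sum to 2 (valence 2) → 0 H
  atom 12: C, bond orders sum to 1 (valence 4) → 3 H
  atom 13: C, bond orders sum to 4 (valence 4) → 0 H
  atom 14: O, bond orders sum to 2 (valence 2) → 0 H
  atom 15: C, bond orders sum to 2 (valence 4) → 2 H
  atom 16: C, bond orders sum to 3 (valence 4) → 1 H
  atom 17: O, bond orders sum to 2 (valence 2) → 0 H
  atom 18: C, bond orders sum to 1 (valence 4) → 3 H
  atom 19: C, bond orders sum to 2 (valence 4) → 2 H
  atom 20: C, bond orders sum to 3 (valence 4) → 1 H
  atom 21: C, bond orders sum to 4 (valence 4) → 0 H
  atom 22: Cl (halogen, monovalent) → 0 H
  atom 23: C, bond orders sum to 1 (valence 4) → 3 H
Total hydrogens: 24.

24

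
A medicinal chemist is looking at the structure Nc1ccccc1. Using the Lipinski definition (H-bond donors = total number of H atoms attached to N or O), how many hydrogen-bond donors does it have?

2

Donors: find every N or O and count the H atoms it carries.
  atom 1 (N): bond orders sum to 1 → 2 H
Lipinski HBD = 2.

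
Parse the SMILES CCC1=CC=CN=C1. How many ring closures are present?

In SMILES, each pair of matching ring-closure digits denotes one ring-closing bond; the number of such bonds equals the number of independent rings.
Ring-closure bonds here: 1.

1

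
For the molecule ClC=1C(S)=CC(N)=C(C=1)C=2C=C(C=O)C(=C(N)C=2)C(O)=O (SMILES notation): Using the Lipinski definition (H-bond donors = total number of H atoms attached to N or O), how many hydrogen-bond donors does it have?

Donors: find every N or O and count the H atoms it carries.
  atom 7 (N): bond orders sum to 1 → 2 H
  atom 14 (O): bond orders sum to 2 → 0 H
  atom 17 (N): bond orders sum to 1 → 2 H
  atom 20 (O): bond orders sum to 1 → 1 H
  atom 21 (O): bond orders sum to 2 → 0 H
Lipinski HBD = 5.

5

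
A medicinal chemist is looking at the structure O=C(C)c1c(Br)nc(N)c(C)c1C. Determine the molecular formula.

Walk through each heavy atom and fill implicit hydrogens from standard valence (C 4, N 3, O 2, S 2, halogen 1); for lowercase aromatic atoms, an aromatic c carries 1 H when it has two neighbours and 0 H with three, and aromatic n carries 0 H:
  atom 1: O, bond orders sum to 2 (valence 2) → 0 H
  atom 2: C, bond orders sum to 4 (valence 4) → 0 H
  atom 3: C, bond orders sum to 1 (valence 4) → 3 H
  atom 4: aromatic c, 3 neighbours → 0 H
  atom 5: aromatic c, 3 neighbours → 0 H
  atom 6: Br (halogen, monovalent) → 0 H
  atom 7: aromatic n, 2 neighbours → 0 H
  atom 8: aromatic c, 3 neighbours → 0 H
  atom 9: N, bond orders sum to 1 (valence 3) → 2 H
  atom 10: aromatic c, 3 neighbours → 0 H
  atom 11: C, bond orders sum to 1 (valence 4) → 3 H
  atom 12: aromatic c, 3 neighbours → 0 H
  atom 13: C, bond orders sum to 1 (valence 4) → 3 H
Totals → C:9, H:11, Br:1, N:2, O:1.
In Hill order: C9H11BrN2O.

C9H11BrN2O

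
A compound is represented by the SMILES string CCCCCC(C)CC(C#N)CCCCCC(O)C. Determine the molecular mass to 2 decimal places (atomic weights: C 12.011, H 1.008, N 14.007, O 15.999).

267.46 g/mol

First, the molecular formula is C17H33NO (counting implicit H from valence).
  C: 17 × 12.011 = 204.187
  H: 33 × 1.008 = 33.264
  N: 1 × 14.007 = 14.007
  O: 1 × 15.999 = 15.999
Sum: 17×12.011 + 33×1.008 + 1×14.007 + 1×15.999 = 267.457 → 267.46 g/mol.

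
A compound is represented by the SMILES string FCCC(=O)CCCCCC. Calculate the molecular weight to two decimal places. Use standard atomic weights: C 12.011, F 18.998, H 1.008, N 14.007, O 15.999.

First, the molecular formula is C9H17FO (counting implicit H from valence).
  C: 9 × 12.011 = 108.099
  F: 1 × 18.998 = 18.998
  H: 17 × 1.008 = 17.136
  O: 1 × 15.999 = 15.999
Sum: 9×12.011 + 1×18.998 + 17×1.008 + 1×15.999 = 160.232 → 160.23 g/mol.

160.23 g/mol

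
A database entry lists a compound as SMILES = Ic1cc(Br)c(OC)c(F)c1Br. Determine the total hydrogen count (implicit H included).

4

Walk through each heavy atom and fill implicit hydrogens from standard valence (C 4, N 3, O 2, S 2, halogen 1); for lowercase aromatic atoms, an aromatic c carries 1 H when it has two neighbours and 0 H with three, and aromatic n carries 0 H:
  atom 1: I (halogen, monovalent) → 0 H
  atom 2: aromatic c, 3 neighbours → 0 H
  atom 3: aromatic c, 2 neighbours → 1 H
  atom 4: aromatic c, 3 neighbours → 0 H
  atom 5: Br (halogen, monovalent) → 0 H
  atom 6: aromatic c, 3 neighbours → 0 H
  atom 7: O, bond orders sum to 2 (valence 2) → 0 H
  atom 8: C, bond orders sum to 1 (valence 4) → 3 H
  atom 9: aromatic c, 3 neighbours → 0 H
  atom 10: F (halogen, monovalent) → 0 H
  atom 11: aromatic c, 3 neighbours → 0 H
  atom 12: Br (halogen, monovalent) → 0 H
Total hydrogens: 4.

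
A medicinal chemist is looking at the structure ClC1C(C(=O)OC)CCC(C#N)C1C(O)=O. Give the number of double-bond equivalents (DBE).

Molecular formula: C10H12ClNO4.
DoU = (2C + 2 + N − H − X) / 2, where X is the halogen count and O/S are ignored.
    = (2·10 + 2 + 1 − 12 − 1) / 2 = 10 / 2 = 5.

5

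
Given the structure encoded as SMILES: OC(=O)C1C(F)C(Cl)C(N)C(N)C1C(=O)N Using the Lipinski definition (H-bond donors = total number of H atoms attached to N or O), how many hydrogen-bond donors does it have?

Donors: find every N or O and count the H atoms it carries.
  atom 1 (O): bond orders sum to 1 → 1 H
  atom 3 (O): bond orders sum to 2 → 0 H
  atom 10 (N): bond orders sum to 1 → 2 H
  atom 12 (N): bond orders sum to 1 → 2 H
  atom 15 (O): bond orders sum to 2 → 0 H
  atom 16 (N): bond orders sum to 1 → 2 H
Lipinski HBD = 7.

7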